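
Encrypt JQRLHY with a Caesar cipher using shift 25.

IPQKGX

J(9): 9+25=34≡8 → I
Q(16): 16+25=41≡15 → P
R(17): 17+25=42≡16 → Q
L(11): 11+25=36≡10 → K
H(7): 7+25=32≡6 → G
Y(24): 24+25=49≡23 → X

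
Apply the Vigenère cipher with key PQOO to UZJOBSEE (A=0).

JPXCQISS

Repeat the key across the message: PQOOPQOO
U(20)+P(15): 35≡9 → J
Z(25)+Q(16): 41≡15 → P
J(9)+O(14): 23 → X
O(14)+O(14): 28≡2 → C
B(1)+P(15): 16 → Q
S(18)+Q(16): 34≡8 → I
E(4)+O(14): 18 → S
E(4)+O(14): 18 → S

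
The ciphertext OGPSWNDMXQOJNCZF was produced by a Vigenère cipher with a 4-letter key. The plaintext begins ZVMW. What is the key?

Subtract each crib letter from the matching ciphertext letter (mod 26):
O(14)−Z(25)=-11≡15 → P
G(6)−V(21)=-15≡11 → L
P(15)−M(12)=3 → D
S(18)−W(22)=-4≡22 → W

PLDW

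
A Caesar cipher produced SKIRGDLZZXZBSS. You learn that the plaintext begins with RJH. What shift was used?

From the crib: S(18)−R(17)=1, so the shift is 1.

1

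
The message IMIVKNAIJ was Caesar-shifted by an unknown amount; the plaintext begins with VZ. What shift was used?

From the crib: I(8)−V(21)=-13≡13, so the shift is 13.

13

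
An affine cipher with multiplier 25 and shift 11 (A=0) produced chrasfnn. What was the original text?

The inverse of 25 mod 26 is 25, since 25·25=625≡1. Apply D(y)=25·(y−11) mod 26:
c(2): 25·(2−11)=-225≡9 → j
h(7): 25·(7−11)=-100≡4 → e
r(17): 25·(17−11)=150≡20 → u
a(0): 25·(0−11)=-275≡11 → l
s(18): 25·(18−11)=175≡19 → t
f(5): 25·(5−11)=-150≡6 → g
n(13): 25·(13−11)=50≡24 → y
n(13): 25·(13−11)=50≡24 → y

jeultgyy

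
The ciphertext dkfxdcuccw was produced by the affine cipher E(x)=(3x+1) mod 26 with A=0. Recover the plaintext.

sdkqsjpjjh

The inverse of 3 mod 26 is 9, since 3·9=27≡1. Apply D(y)=9·(y−1) mod 26:
d(3): 9·(3−1)=18 → s
k(10): 9·(10−1)=81≡3 → d
f(5): 9·(5−1)=36≡10 → k
x(23): 9·(23−1)=198≡16 → q
d(3): 9·(3−1)=18 → s
c(2): 9·(2−1)=9 → j
u(20): 9·(20−1)=171≡15 → p
c(2): 9·(2−1)=9 → j
c(2): 9·(2−1)=9 → j
w(22): 9·(22−1)=189≡7 → h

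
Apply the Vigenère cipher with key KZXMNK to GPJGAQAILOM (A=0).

Repeat the key across the message: KZXMNKKZXMN
G(6)+K(10): 16 → Q
P(15)+Z(25): 40≡14 → O
J(9)+X(23): 32≡6 → G
G(6)+M(12): 18 → S
A(0)+N(13): 13 → N
Q(16)+K(10): 26≡0 → A
A(0)+K(10): 10 → K
I(8)+Z(25): 33≡7 → H
L(11)+X(23): 34≡8 → I
O(14)+M(12): 26≡0 → A
M(12)+N(13): 25 → Z

QOGSNAKHIAZ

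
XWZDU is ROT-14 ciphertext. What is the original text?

JILPG

X(23): 23−14=9 → J
W(22): 22−14=8 → I
Z(25): 25−14=11 → L
D(3): 3−14=-11≡15 → P
U(20): 20−14=6 → G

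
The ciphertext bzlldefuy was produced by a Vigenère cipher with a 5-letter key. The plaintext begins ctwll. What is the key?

Subtract each crib letter from the matching ciphertext letter (mod 26):
b(1)−c(2)=-1≡25 → z
z(25)−t(19)=6 → g
l(11)−w(22)=-11≡15 → p
l(11)−l(11)=0 → a
d(3)−l(11)=-8≡18 → s

zgpas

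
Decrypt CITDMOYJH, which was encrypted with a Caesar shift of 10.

SYJTCEOZX

C(2): 2−10=-8≡18 → S
I(8): 8−10=-2≡24 → Y
T(19): 19−10=9 → J
D(3): 3−10=-7≡19 → T
M(12): 12−10=2 → C
O(14): 14−10=4 → E
Y(24): 24−10=14 → O
J(9): 9−10=-1≡25 → Z
H(7): 7−10=-3≡23 → X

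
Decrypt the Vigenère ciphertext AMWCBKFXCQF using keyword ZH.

Repeat the key across the ciphertext: ZHZHZHZHZHZ
A(0)−Z(25): -25≡1 → B
M(12)−H(7): 5 → F
W(22)−Z(25): -3≡23 → X
C(2)−H(7): -5≡21 → V
B(1)−Z(25): -24≡2 → C
K(10)−H(7): 3 → D
F(5)−Z(25): -20≡6 → G
X(23)−H(7): 16 → Q
C(2)−Z(25): -23≡3 → D
Q(16)−H(7): 9 → J
F(5)−Z(25): -20≡6 → G

BFXVCDGQDJG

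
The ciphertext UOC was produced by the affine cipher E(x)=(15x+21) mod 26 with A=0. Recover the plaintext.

The inverse of 15 mod 26 is 7, since 15·7=105≡1. Apply D(y)=7·(y−21) mod 26:
U(20): 7·(20−21)=-7≡19 → T
O(14): 7·(14−21)=-49≡3 → D
C(2): 7·(2−21)=-133≡23 → X

TDX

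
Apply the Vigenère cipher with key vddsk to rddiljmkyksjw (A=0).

Repeat the key across the message: vddskvddskvdd
r(17)+v(21): 38≡12 → m
d(3)+d(3): 6 → g
d(3)+d(3): 6 → g
i(8)+s(18): 26≡0 → a
l(11)+k(10): 21 → v
j(9)+v(21): 30≡4 → e
m(12)+d(3): 15 → p
k(10)+d(3): 13 → n
y(24)+s(18): 42≡16 → q
k(10)+k(10): 20 → u
s(18)+v(21): 39≡13 → n
j(9)+d(3): 12 → m
w(22)+d(3): 25 → z

mggavepnqunmz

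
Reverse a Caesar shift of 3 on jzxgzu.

gwudwr

j(9): 9−3=6 → g
z(25): 25−3=22 → w
x(23): 23−3=20 → u
g(6): 6−3=3 → d
z(25): 25−3=22 → w
u(20): 20−3=17 → r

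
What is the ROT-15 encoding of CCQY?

RRFN

C(2): 2+15=17 → R
C(2): 2+15=17 → R
Q(16): 16+15=31≡5 → F
Y(24): 24+15=39≡13 → N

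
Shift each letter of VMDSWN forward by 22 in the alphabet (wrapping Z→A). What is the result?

RIZOSJ

V(21): 21+22=43≡17 → R
M(12): 12+22=34≡8 → I
D(3): 3+22=25 → Z
S(18): 18+22=40≡14 → O
W(22): 22+22=44≡18 → S
N(13): 13+22=35≡9 → J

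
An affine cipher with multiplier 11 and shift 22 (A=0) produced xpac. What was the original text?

txyk

The inverse of 11 mod 26 is 19, since 11·19=209≡1. Apply D(y)=19·(y−22) mod 26:
x(23): 19·(23−22)=19 → t
p(15): 19·(15−22)=-133≡23 → x
a(0): 19·(0−22)=-418≡24 → y
c(2): 19·(2−22)=-380≡10 → k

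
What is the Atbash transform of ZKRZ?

Z(25) → A(0)
K(10) → P(15)
R(17) → I(8)
Z(25) → A(0)

APIA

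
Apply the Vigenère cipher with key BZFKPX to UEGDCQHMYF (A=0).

Repeat the key across the message: BZFKPXBZFK
U(20)+B(1): 21 → V
E(4)+Z(25): 29≡3 → D
G(6)+F(5): 11 → L
D(3)+K(10): 13 → N
C(2)+P(15): 17 → R
Q(16)+X(23): 39≡13 → N
H(7)+B(1): 8 → I
M(12)+Z(25): 37≡11 → L
Y(24)+F(5): 29≡3 → D
F(5)+K(10): 15 → P

VDLNRNILDP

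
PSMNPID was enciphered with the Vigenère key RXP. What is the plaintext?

YVXWSTM

Repeat the key across the ciphertext: RXPRXPR
P(15)−R(17): -2≡24 → Y
S(18)−X(23): -5≡21 → V
M(12)−P(15): -3≡23 → X
N(13)−R(17): -4≡22 → W
P(15)−X(23): -8≡18 → S
I(8)−P(15): -7≡19 → T
D(3)−R(17): -14≡12 → M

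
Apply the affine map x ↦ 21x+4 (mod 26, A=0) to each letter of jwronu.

lyxmri

j(9): 21·9+4=193≡11 → l
w(22): 21·22+4=466≡24 → y
r(17): 21·17+4=361≡23 → x
o(14): 21·14+4=298≡12 → m
n(13): 21·13+4=277≡17 → r
u(20): 21·20+4=424≡8 → i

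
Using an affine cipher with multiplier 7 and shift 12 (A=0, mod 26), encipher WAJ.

W(22): 7·22+12=166≡10 → K
A(0): 7·0+12=12 → M
J(9): 7·9+12=75≡23 → X

KMX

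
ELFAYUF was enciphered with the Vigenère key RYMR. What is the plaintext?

NNTJHWT

Repeat the key across the ciphertext: RYMRRYM
E(4)−R(17): -13≡13 → N
L(11)−Y(24): -13≡13 → N
F(5)−M(12): -7≡19 → T
A(0)−R(17): -17≡9 → J
Y(24)−R(17): 7 → H
U(20)−Y(24): -4≡22 → W
F(5)−M(12): -7≡19 → T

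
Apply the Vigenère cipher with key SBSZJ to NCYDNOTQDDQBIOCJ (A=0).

FDQCWGUICMICANLB

Repeat the key across the message: SBSZJSBSZJSBSZJS
N(13)+S(18): 31≡5 → F
C(2)+B(1): 3 → D
Y(24)+S(18): 42≡16 → Q
D(3)+Z(25): 28≡2 → C
N(13)+J(9): 22 → W
O(14)+S(18): 32≡6 → G
T(19)+B(1): 20 → U
Q(16)+S(18): 34≡8 → I
D(3)+Z(25): 28≡2 → C
D(3)+J(9): 12 → M
Q(16)+S(18): 34≡8 → I
B(1)+B(1): 2 → C
I(8)+S(18): 26≡0 → A
O(14)+Z(25): 39≡13 → N
C(2)+J(9): 11 → L
J(9)+S(18): 27≡1 → B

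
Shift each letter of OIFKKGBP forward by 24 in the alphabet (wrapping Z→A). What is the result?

O(14): 14+24=38≡12 → M
I(8): 8+24=32≡6 → G
F(5): 5+24=29≡3 → D
K(10): 10+24=34≡8 → I
K(10): 10+24=34≡8 → I
G(6): 6+24=30≡4 → E
B(1): 1+24=25 → Z
P(15): 15+24=39≡13 → N

MGDIIEZN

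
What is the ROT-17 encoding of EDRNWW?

E(4): 4+17=21 → V
D(3): 3+17=20 → U
R(17): 17+17=34≡8 → I
N(13): 13+17=30≡4 → E
W(22): 22+17=39≡13 → N
W(22): 22+17=39≡13 → N

VUIENN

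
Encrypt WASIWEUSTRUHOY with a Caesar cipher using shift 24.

W(22): 22+24=46≡20 → U
A(0): 0+24=24 → Y
S(18): 18+24=42≡16 → Q
I(8): 8+24=32≡6 → G
W(22): 22+24=46≡20 → U
E(4): 4+24=28≡2 → C
U(20): 20+24=44≡18 → S
S(18): 18+24=42≡16 → Q
T(19): 19+24=43≡17 → R
R(17): 17+24=41≡15 → P
U(20): 20+24=44≡18 → S
H(7): 7+24=31≡5 → F
O(14): 14+24=38≡12 → M
Y(24): 24+24=48≡22 → W

UYQGUCSQRPSFMW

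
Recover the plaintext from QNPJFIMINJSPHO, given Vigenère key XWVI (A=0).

Repeat the key across the ciphertext: XWVIXWVIXWVIXW
Q(16)−X(23): -7≡19 → T
N(13)−W(22): -9≡17 → R
P(15)−V(21): -6≡20 → U
J(9)−I(8): 1 → B
F(5)−X(23): -18≡8 → I
I(8)−W(22): -14≡12 → M
M(12)−V(21): -9≡17 → R
I(8)−I(8): 0 → A
N(13)−X(23): -10≡16 → Q
J(9)−W(22): -13≡13 → N
S(18)−V(21): -3≡23 → X
P(15)−I(8): 7 → H
H(7)−X(23): -16≡10 → K
O(14)−W(22): -8≡18 → S

TRUBIMRAQNXHKS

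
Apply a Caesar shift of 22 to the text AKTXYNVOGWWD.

WGPTUJRKCSSZ

A(0): 0+22=22 → W
K(10): 10+22=32≡6 → G
T(19): 19+22=41≡15 → P
X(23): 23+22=45≡19 → T
Y(24): 24+22=46≡20 → U
N(13): 13+22=35≡9 → J
V(21): 21+22=43≡17 → R
O(14): 14+22=36≡10 → K
G(6): 6+22=28≡2 → C
W(22): 22+22=44≡18 → S
W(22): 22+22=44≡18 → S
D(3): 3+22=25 → Z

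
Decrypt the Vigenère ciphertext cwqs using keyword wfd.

grnw

Repeat the key across the ciphertext: wfdw
c(2)−w(22): -20≡6 → g
w(22)−f(5): 17 → r
q(16)−d(3): 13 → n
s(18)−w(22): -4≡22 → w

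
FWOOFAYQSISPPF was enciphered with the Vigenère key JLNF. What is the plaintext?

WLBJWPLLJXFKGU

Repeat the key across the ciphertext: JLNFJLNFJLNFJL
F(5)−J(9): -4≡22 → W
W(22)−L(11): 11 → L
O(14)−N(13): 1 → B
O(14)−F(5): 9 → J
F(5)−J(9): -4≡22 → W
A(0)−L(11): -11≡15 → P
Y(24)−N(13): 11 → L
Q(16)−F(5): 11 → L
S(18)−J(9): 9 → J
I(8)−L(11): -3≡23 → X
S(18)−N(13): 5 → F
P(15)−F(5): 10 → K
P(15)−J(9): 6 → G
F(5)−L(11): -6≡20 → U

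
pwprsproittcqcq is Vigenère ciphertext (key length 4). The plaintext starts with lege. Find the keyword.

Subtract each crib letter from the matching ciphertext letter (mod 26):
p(15)−l(11)=4 → e
w(22)−e(4)=18 → s
p(15)−g(6)=9 → j
r(17)−e(4)=13 → n

esjn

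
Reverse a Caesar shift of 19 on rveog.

yclvn

r(17): 17−19=-2≡24 → y
v(21): 21−19=2 → c
e(4): 4−19=-15≡11 → l
o(14): 14−19=-5≡21 → v
g(6): 6−19=-13≡13 → n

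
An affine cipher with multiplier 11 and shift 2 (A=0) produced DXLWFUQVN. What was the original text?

TJPQFEGXB

The inverse of 11 mod 26 is 19, since 11·19=209≡1. Apply D(y)=19·(y−2) mod 26:
D(3): 19·(3−2)=19 → T
X(23): 19·(23−2)=399≡9 → J
L(11): 19·(11−2)=171≡15 → P
W(22): 19·(22−2)=380≡16 → Q
F(5): 19·(5−2)=57≡5 → F
U(20): 19·(20−2)=342≡4 → E
Q(16): 19·(16−2)=266≡6 → G
V(21): 19·(21−2)=361≡23 → X
N(13): 19·(13−2)=209≡1 → B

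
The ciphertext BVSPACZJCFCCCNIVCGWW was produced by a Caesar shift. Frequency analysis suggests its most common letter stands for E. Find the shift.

24

The most frequent ciphertext letter is C (appears 6 times).
C is position 2; E is position 4.
Shift = -2≡24.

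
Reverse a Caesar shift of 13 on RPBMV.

R(17): 17−13=4 → E
P(15): 15−13=2 → C
B(1): 1−13=-12≡14 → O
M(12): 12−13=-1≡25 → Z
V(21): 21−13=8 → I

ECOZI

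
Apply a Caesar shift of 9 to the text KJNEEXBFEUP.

TSWNNGKONDY

K(10): 10+9=19 → T
J(9): 9+9=18 → S
N(13): 13+9=22 → W
E(4): 4+9=13 → N
E(4): 4+9=13 → N
X(23): 23+9=32≡6 → G
B(1): 1+9=10 → K
F(5): 5+9=14 → O
E(4): 4+9=13 → N
U(20): 20+9=29≡3 → D
P(15): 15+9=24 → Y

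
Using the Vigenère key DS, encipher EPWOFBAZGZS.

Repeat the key across the message: DSDSDSDSDSD
E(4)+D(3): 7 → H
P(15)+S(18): 33≡7 → H
W(22)+D(3): 25 → Z
O(14)+S(18): 32≡6 → G
F(5)+D(3): 8 → I
B(1)+S(18): 19 → T
A(0)+D(3): 3 → D
Z(25)+S(18): 43≡17 → R
G(6)+D(3): 9 → J
Z(25)+S(18): 43≡17 → R
S(18)+D(3): 21 → V

HHZGITDRJRV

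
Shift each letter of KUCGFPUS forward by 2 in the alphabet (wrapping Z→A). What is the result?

K(10): 10+2=12 → M
U(20): 20+2=22 → W
C(2): 2+2=4 → E
G(6): 6+2=8 → I
F(5): 5+2=7 → H
P(15): 15+2=17 → R
U(20): 20+2=22 → W
S(18): 18+2=20 → U

MWEIHRWU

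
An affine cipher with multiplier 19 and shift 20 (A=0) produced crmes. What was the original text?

The inverse of 19 mod 26 is 11, since 19·11=209≡1. Apply D(y)=11·(y−20) mod 26:
c(2): 11·(2−20)=-198≡10 → k
r(17): 11·(17−20)=-33≡19 → t
m(12): 11·(12−20)=-88≡16 → q
e(4): 11·(4−20)=-176≡6 → g
s(18): 11·(18−20)=-22≡4 → e

ktqge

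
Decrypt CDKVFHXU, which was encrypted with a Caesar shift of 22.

GHOZJLBY

C(2): 2−22=-20≡6 → G
D(3): 3−22=-19≡7 → H
K(10): 10−22=-12≡14 → O
V(21): 21−22=-1≡25 → Z
F(5): 5−22=-17≡9 → J
H(7): 7−22=-15≡11 → L
X(23): 23−22=1 → B
U(20): 20−22=-2≡24 → Y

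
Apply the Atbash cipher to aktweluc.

a(0) → z(25)
k(10) → p(15)
t(19) → g(6)
w(22) → d(3)
e(4) → v(21)
l(11) → o(14)
u(20) → f(5)
c(2) → x(23)

zpgdvofx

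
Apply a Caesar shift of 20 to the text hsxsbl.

bmrmvf

h(7): 7+20=27≡1 → b
s(18): 18+20=38≡12 → m
x(23): 23+20=43≡17 → r
s(18): 18+20=38≡12 → m
b(1): 1+20=21 → v
l(11): 11+20=31≡5 → f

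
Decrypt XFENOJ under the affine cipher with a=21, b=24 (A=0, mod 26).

VJEXCD

The inverse of 21 mod 26 is 5, since 21·5=105≡1. Apply D(y)=5·(y−24) mod 26:
X(23): 5·(23−24)=-5≡21 → V
F(5): 5·(5−24)=-95≡9 → J
E(4): 5·(4−24)=-100≡4 → E
N(13): 5·(13−24)=-55≡23 → X
O(14): 5·(14−24)=-50≡2 → C
J(9): 5·(9−24)=-75≡3 → D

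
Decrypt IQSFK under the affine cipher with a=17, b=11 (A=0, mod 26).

JLFSD

The inverse of 17 mod 26 is 23, since 17·23=391≡1. Apply D(y)=23·(y−11) mod 26:
I(8): 23·(8−11)=-69≡9 → J
Q(16): 23·(16−11)=115≡11 → L
S(18): 23·(18−11)=161≡5 → F
F(5): 23·(5−11)=-138≡18 → S
K(10): 23·(10−11)=-23≡3 → D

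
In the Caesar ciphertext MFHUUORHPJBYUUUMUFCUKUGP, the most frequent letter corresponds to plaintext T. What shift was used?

The most frequent ciphertext letter is U (appears 8 times).
U is position 20; T is position 19.
Shift = 1.

1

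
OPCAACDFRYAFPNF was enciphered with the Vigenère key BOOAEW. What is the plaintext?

NBOAWGCRDYWJOZR

Repeat the key across the ciphertext: BOOAEWBOOAEWBOO
O(14)−B(1): 13 → N
P(15)−O(14): 1 → B
C(2)−O(14): -12≡14 → O
A(0)−A(0): 0 → A
A(0)−E(4): -4≡22 → W
C(2)−W(22): -20≡6 → G
D(3)−B(1): 2 → C
F(5)−O(14): -9≡17 → R
R(17)−O(14): 3 → D
Y(24)−A(0): 24 → Y
A(0)−E(4): -4≡22 → W
F(5)−W(22): -17≡9 → J
P(15)−B(1): 14 → O
N(13)−O(14): -1≡25 → Z
F(5)−O(14): -9≡17 → R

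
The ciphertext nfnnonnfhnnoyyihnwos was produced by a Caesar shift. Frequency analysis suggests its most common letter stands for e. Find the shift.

The most frequent ciphertext letter is n (appears 8 times).
n is position 13; e is position 4.
Shift = 9.

9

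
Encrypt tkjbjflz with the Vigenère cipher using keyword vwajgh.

Repeat the key across the message: vwajghvw
t(19)+v(21): 40≡14 → o
k(10)+w(22): 32≡6 → g
j(9)+a(0): 9 → j
b(1)+j(9): 10 → k
j(9)+g(6): 15 → p
f(5)+h(7): 12 → m
l(11)+v(21): 32≡6 → g
z(25)+w(22): 47≡21 → v

ogjkpmgv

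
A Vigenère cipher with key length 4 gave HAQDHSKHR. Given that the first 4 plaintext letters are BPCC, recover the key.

Subtract each crib letter from the matching ciphertext letter (mod 26):
H(7)−B(1)=6 → G
A(0)−P(15)=-15≡11 → L
Q(16)−C(2)=14 → O
D(3)−C(2)=1 → B

GLOB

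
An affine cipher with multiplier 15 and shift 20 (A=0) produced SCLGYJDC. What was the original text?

The inverse of 15 mod 26 is 7, since 15·7=105≡1. Apply D(y)=7·(y−20) mod 26:
S(18): 7·(18−20)=-14≡12 → M
C(2): 7·(2−20)=-126≡4 → E
L(11): 7·(11−20)=-63≡15 → P
G(6): 7·(6−20)=-98≡6 → G
Y(24): 7·(24−20)=28≡2 → C
J(9): 7·(9−20)=-77≡1 → B
D(3): 7·(3−20)=-119≡11 → L
C(2): 7·(2−20)=-126≡4 → E

MEPGCBLE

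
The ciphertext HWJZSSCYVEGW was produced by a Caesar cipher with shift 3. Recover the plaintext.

H(7): 7−3=4 → E
W(22): 22−3=19 → T
J(9): 9−3=6 → G
Z(25): 25−3=22 → W
S(18): 18−3=15 → P
S(18): 18−3=15 → P
C(2): 2−3=-1≡25 → Z
Y(24): 24−3=21 → V
V(21): 21−3=18 → S
E(4): 4−3=1 → B
G(6): 6−3=3 → D
W(22): 22−3=19 → T

ETGWPPZVSBDT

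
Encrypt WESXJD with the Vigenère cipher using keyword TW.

Repeat the key across the message: TWTWTW
W(22)+T(19): 41≡15 → P
E(4)+W(22): 26≡0 → A
S(18)+T(19): 37≡11 → L
X(23)+W(22): 45≡19 → T
J(9)+T(19): 28≡2 → C
D(3)+W(22): 25 → Z

PALTCZ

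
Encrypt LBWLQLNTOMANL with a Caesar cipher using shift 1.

MCXMRMOUPNBOM

L(11): 11+1=12 → M
B(1): 1+1=2 → C
W(22): 22+1=23 → X
L(11): 11+1=12 → M
Q(16): 16+1=17 → R
L(11): 11+1=12 → M
N(13): 13+1=14 → O
T(19): 19+1=20 → U
O(14): 14+1=15 → P
M(12): 12+1=13 → N
A(0): 0+1=1 → B
N(13): 13+1=14 → O
L(11): 11+1=12 → M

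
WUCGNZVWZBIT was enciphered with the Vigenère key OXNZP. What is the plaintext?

IXPHYLYJAMUW

Repeat the key across the ciphertext: OXNZPOXNZPOX
W(22)−O(14): 8 → I
U(20)−X(23): -3≡23 → X
C(2)−N(13): -11≡15 → P
G(6)−Z(25): -19≡7 → H
N(13)−P(15): -2≡24 → Y
Z(25)−O(14): 11 → L
V(21)−X(23): -2≡24 → Y
W(22)−N(13): 9 → J
Z(25)−Z(25): 0 → A
B(1)−P(15): -14≡12 → M
I(8)−O(14): -6≡20 → U
T(19)−X(23): -4≡22 → W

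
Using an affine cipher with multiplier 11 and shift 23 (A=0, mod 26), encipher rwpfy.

cfgab

r(17): 11·17+23=210≡2 → c
w(22): 11·22+23=265≡5 → f
p(15): 11·15+23=188≡6 → g
f(5): 11·5+23=78≡0 → a
y(24): 11·24+23=287≡1 → b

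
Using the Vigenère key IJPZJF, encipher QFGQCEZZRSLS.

YOVPLJHIGRUX

Repeat the key across the message: IJPZJFIJPZJF
Q(16)+I(8): 24 → Y
F(5)+J(9): 14 → O
G(6)+P(15): 21 → V
Q(16)+Z(25): 41≡15 → P
C(2)+J(9): 11 → L
E(4)+F(5): 9 → J
Z(25)+I(8): 33≡7 → H
Z(25)+J(9): 34≡8 → I
R(17)+P(15): 32≡6 → G
S(18)+Z(25): 43≡17 → R
L(11)+J(9): 20 → U
S(18)+F(5): 23 → X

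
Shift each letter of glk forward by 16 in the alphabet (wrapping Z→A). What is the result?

g(6): 6+16=22 → w
l(11): 11+16=27≡1 → b
k(10): 10+16=26≡0 → a

wba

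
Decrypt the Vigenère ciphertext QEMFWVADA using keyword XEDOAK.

Repeat the key across the ciphertext: XEDOAKXED
Q(16)−X(23): -7≡19 → T
E(4)−E(4): 0 → A
M(12)−D(3): 9 → J
F(5)−O(14): -9≡17 → R
W(22)−A(0): 22 → W
V(21)−K(10): 11 → L
A(0)−X(23): -23≡3 → D
D(3)−E(4): -1≡25 → Z
A(0)−D(3): -3≡23 → X

TAJRWLDZX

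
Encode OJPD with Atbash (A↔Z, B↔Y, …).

LQKW

O(14) → L(11)
J(9) → Q(16)
P(15) → K(10)
D(3) → W(22)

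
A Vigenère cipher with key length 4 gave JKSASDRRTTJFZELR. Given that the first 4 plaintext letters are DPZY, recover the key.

GVTC

Subtract each crib letter from the matching ciphertext letter (mod 26):
J(9)−D(3)=6 → G
K(10)−P(15)=-5≡21 → V
S(18)−Z(25)=-7≡19 → T
A(0)−Y(24)=-24≡2 → C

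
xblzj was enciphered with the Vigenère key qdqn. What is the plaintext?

hyvmt

Repeat the key across the ciphertext: qdqnq
x(23)−q(16): 7 → h
b(1)−d(3): -2≡24 → y
l(11)−q(16): -5≡21 → v
z(25)−n(13): 12 → m
j(9)−q(16): -7≡19 → t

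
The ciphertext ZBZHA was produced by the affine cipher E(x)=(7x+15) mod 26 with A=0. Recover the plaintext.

UYUKJ

The inverse of 7 mod 26 is 15, since 7·15=105≡1. Apply D(y)=15·(y−15) mod 26:
Z(25): 15·(25−15)=150≡20 → U
B(1): 15·(1−15)=-210≡24 → Y
Z(25): 15·(25−15)=150≡20 → U
H(7): 15·(7−15)=-120≡10 → K
A(0): 15·(0−15)=-225≡9 → J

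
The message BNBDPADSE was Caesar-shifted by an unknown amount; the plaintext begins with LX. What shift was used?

From the crib: B(1)−L(11)=-10≡16, so the shift is 16.

16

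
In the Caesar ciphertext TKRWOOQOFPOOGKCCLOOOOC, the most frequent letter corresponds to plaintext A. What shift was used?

The most frequent ciphertext letter is O (appears 9 times).
O is position 14; A is position 0.
Shift = 14.

14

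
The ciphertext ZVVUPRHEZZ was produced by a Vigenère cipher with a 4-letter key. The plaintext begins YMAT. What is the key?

Subtract each crib letter from the matching ciphertext letter (mod 26):
Z(25)−Y(24)=1 → B
V(21)−M(12)=9 → J
V(21)−A(0)=21 → V
U(20)−T(19)=1 → B

BJVB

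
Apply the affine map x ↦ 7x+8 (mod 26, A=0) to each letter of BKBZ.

PAPB

B(1): 7·1+8=15 → P
K(10): 7·10+8=78≡0 → A
B(1): 7·1+8=15 → P
Z(25): 7·25+8=183≡1 → B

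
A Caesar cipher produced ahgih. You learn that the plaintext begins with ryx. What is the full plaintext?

From the crib: a(0)−r(17)=-17≡9, so the shift is 9.
Subtract 9 from each ciphertext letter:
a(0): 0−9=-9≡17 → r
h(7): 7−9=-2≡24 → y
g(6): 6−9=-3≡23 → x
i(8): 8−9=-1≡25 → z
h(7): 7−9=-2≡24 → y

ryxzy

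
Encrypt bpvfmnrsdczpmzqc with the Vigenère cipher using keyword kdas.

lsvxwqrknfzhwcqu

Repeat the key across the message: kdaskdaskdaskdas
b(1)+k(10): 11 → l
p(15)+d(3): 18 → s
v(21)+a(0): 21 → v
f(5)+s(18): 23 → x
m(12)+k(10): 22 → w
n(13)+d(3): 16 → q
r(17)+a(0): 17 → r
s(18)+s(18): 36≡10 → k
d(3)+k(10): 13 → n
c(2)+d(3): 5 → f
z(25)+a(0): 25 → z
p(15)+s(18): 33≡7 → h
m(12)+k(10): 22 → w
z(25)+d(3): 28≡2 → c
q(16)+a(0): 16 → q
c(2)+s(18): 20 → u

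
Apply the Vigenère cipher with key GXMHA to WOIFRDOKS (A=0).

Repeat the key across the message: GXMHAGXMH
W(22)+G(6): 28≡2 → C
O(14)+X(23): 37≡11 → L
I(8)+M(12): 20 → U
F(5)+H(7): 12 → M
R(17)+A(0): 17 → R
D(3)+G(6): 9 → J
O(14)+X(23): 37≡11 → L
K(10)+M(12): 22 → W
S(18)+H(7): 25 → Z

CLUMRJLWZ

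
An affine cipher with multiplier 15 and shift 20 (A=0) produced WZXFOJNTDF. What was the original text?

The inverse of 15 mod 26 is 7, since 15·7=105≡1. Apply D(y)=7·(y−20) mod 26:
W(22): 7·(22−20)=14 → O
Z(25): 7·(25−20)=35≡9 → J
X(23): 7·(23−20)=21 → V
F(5): 7·(5−20)=-105≡25 → Z
O(14): 7·(14−20)=-42≡10 → K
J(9): 7·(9−20)=-77≡1 → B
N(13): 7·(13−20)=-49≡3 → D
T(19): 7·(19−20)=-7≡19 → T
D(3): 7·(3−20)=-119≡11 → L
F(5): 7·(5−20)=-105≡25 → Z

OJVZKBDTLZ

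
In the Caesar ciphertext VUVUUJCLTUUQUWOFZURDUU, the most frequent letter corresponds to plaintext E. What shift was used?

16

The most frequent ciphertext letter is U (appears 9 times).
U is position 20; E is position 4.
Shift = 16.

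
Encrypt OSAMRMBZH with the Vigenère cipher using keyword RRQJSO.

FJQVJASQX

Repeat the key across the message: RRQJSORRQ
O(14)+R(17): 31≡5 → F
S(18)+R(17): 35≡9 → J
A(0)+Q(16): 16 → Q
M(12)+J(9): 21 → V
R(17)+S(18): 35≡9 → J
M(12)+O(14): 26≡0 → A
B(1)+R(17): 18 → S
Z(25)+R(17): 42≡16 → Q
H(7)+Q(16): 23 → X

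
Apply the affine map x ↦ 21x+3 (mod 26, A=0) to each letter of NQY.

QBN

N(13): 21·13+3=276≡16 → Q
Q(16): 21·16+3=339≡1 → B
Y(24): 21·24+3=507≡13 → N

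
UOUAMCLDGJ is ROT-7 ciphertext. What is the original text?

NHNTFVEWZC

U(20): 20−7=13 → N
O(14): 14−7=7 → H
U(20): 20−7=13 → N
A(0): 0−7=-7≡19 → T
M(12): 12−7=5 → F
C(2): 2−7=-5≡21 → V
L(11): 11−7=4 → E
D(3): 3−7=-4≡22 → W
G(6): 6−7=-1≡25 → Z
J(9): 9−7=2 → C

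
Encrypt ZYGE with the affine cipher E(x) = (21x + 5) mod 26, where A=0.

Z(25): 21·25+5=530≡10 → K
Y(24): 21·24+5=509≡15 → P
G(6): 21·6+5=131≡1 → B
E(4): 21·4+5=89≡11 → L

KPBL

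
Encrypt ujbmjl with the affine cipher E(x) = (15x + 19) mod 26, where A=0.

hyiryc

u(20): 15·20+19=319≡7 → h
j(9): 15·9+19=154≡24 → y
b(1): 15·1+19=34≡8 → i
m(12): 15·12+19=199≡17 → r
j(9): 15·9+19=154≡24 → y
l(11): 15·11+19=184≡2 → c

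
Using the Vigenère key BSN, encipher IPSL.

JHFM

Repeat the key across the message: BSNB
I(8)+B(1): 9 → J
P(15)+S(18): 33≡7 → H
S(18)+N(13): 31≡5 → F
L(11)+B(1): 12 → M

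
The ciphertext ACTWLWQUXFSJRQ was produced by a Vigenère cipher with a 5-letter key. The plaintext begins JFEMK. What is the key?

Subtract each crib letter from the matching ciphertext letter (mod 26):
A(0)−J(9)=-9≡17 → R
C(2)−F(5)=-3≡23 → X
T(19)−E(4)=15 → P
W(22)−M(12)=10 → K
L(11)−K(10)=1 → B

RXPKB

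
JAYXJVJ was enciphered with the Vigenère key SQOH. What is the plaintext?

Repeat the key across the ciphertext: SQOHSQO
J(9)−S(18): -9≡17 → R
A(0)−Q(16): -16≡10 → K
Y(24)−O(14): 10 → K
X(23)−H(7): 16 → Q
J(9)−S(18): -9≡17 → R
V(21)−Q(16): 5 → F
J(9)−O(14): -5≡21 → V

RKKQRFV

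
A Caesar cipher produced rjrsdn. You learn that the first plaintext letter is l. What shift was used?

6

From the crib: r(17)−l(11)=6, so the shift is 6.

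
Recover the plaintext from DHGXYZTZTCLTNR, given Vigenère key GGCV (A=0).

XBECSTRENWJYHL

Repeat the key across the ciphertext: GGCVGGCVGGCVGG
D(3)−G(6): -3≡23 → X
H(7)−G(6): 1 → B
G(6)−C(2): 4 → E
X(23)−V(21): 2 → C
Y(24)−G(6): 18 → S
Z(25)−G(6): 19 → T
T(19)−C(2): 17 → R
Z(25)−V(21): 4 → E
T(19)−G(6): 13 → N
C(2)−G(6): -4≡22 → W
L(11)−C(2): 9 → J
T(19)−V(21): -2≡24 → Y
N(13)−G(6): 7 → H
R(17)−G(6): 11 → L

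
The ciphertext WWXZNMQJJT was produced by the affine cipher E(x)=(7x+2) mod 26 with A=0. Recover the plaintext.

The inverse of 7 mod 26 is 15, since 7·15=105≡1. Apply D(y)=15·(y−2) mod 26:
W(22): 15·(22−2)=300≡14 → O
W(22): 15·(22−2)=300≡14 → O
X(23): 15·(23−2)=315≡3 → D
Z(25): 15·(25−2)=345≡7 → H
N(13): 15·(13−2)=165≡9 → J
M(12): 15·(12−2)=150≡20 → U
Q(16): 15·(16−2)=210≡2 → C
J(9): 15·(9−2)=105≡1 → B
J(9): 15·(9−2)=105≡1 → B
T(19): 15·(19−2)=255≡21 → V

OODHJUCBBV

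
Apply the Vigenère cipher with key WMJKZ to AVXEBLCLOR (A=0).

WHGOAHOUYQ

Repeat the key across the message: WMJKZWMJKZ
A(0)+W(22): 22 → W
V(21)+M(12): 33≡7 → H
X(23)+J(9): 32≡6 → G
E(4)+K(10): 14 → O
B(1)+Z(25): 26≡0 → A
L(11)+W(22): 33≡7 → H
C(2)+M(12): 14 → O
L(11)+J(9): 20 → U
O(14)+K(10): 24 → Y
R(17)+Z(25): 42≡16 → Q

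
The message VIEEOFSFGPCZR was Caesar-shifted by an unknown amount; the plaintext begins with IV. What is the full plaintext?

IVRRBSFSTCPME

From the crib: V(21)−I(8)=13, so the shift is 13.
Subtract 13 from each ciphertext letter:
V(21): 21−13=8 → I
I(8): 8−13=-5≡21 → V
E(4): 4−13=-9≡17 → R
E(4): 4−13=-9≡17 → R
O(14): 14−13=1 → B
F(5): 5−13=-8≡18 → S
S(18): 18−13=5 → F
F(5): 5−13=-8≡18 → S
G(6): 6−13=-7≡19 → T
P(15): 15−13=2 → C
C(2): 2−13=-11≡15 → P
Z(25): 25−13=12 → M
R(17): 17−13=4 → E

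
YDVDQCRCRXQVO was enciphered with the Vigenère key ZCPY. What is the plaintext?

ZBGFRACESVBXP

Repeat the key across the ciphertext: ZCPYZCPYZCPYZ
Y(24)−Z(25): -1≡25 → Z
D(3)−C(2): 1 → B
V(21)−P(15): 6 → G
D(3)−Y(24): -21≡5 → F
Q(16)−Z(25): -9≡17 → R
C(2)−C(2): 0 → A
R(17)−P(15): 2 → C
C(2)−Y(24): -22≡4 → E
R(17)−Z(25): -8≡18 → S
X(23)−C(2): 21 → V
Q(16)−P(15): 1 → B
V(21)−Y(24): -3≡23 → X
O(14)−Z(25): -11≡15 → P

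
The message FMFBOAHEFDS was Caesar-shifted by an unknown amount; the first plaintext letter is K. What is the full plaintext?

KRKGTFMJKIX

From the crib: F(5)−K(10)=-5≡21, so the shift is 21.
Subtract 21 from each ciphertext letter:
F(5): 5−21=-16≡10 → K
M(12): 12−21=-9≡17 → R
F(5): 5−21=-16≡10 → K
B(1): 1−21=-20≡6 → G
O(14): 14−21=-7≡19 → T
A(0): 0−21=-21≡5 → F
H(7): 7−21=-14≡12 → M
E(4): 4−21=-17≡9 → J
F(5): 5−21=-16≡10 → K
D(3): 3−21=-18≡8 → I
S(18): 18−21=-3≡23 → X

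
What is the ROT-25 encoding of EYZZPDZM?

DXYYOCYL

E(4): 4+25=29≡3 → D
Y(24): 24+25=49≡23 → X
Z(25): 25+25=50≡24 → Y
Z(25): 25+25=50≡24 → Y
P(15): 15+25=40≡14 → O
D(3): 3+25=28≡2 → C
Z(25): 25+25=50≡24 → Y
M(12): 12+25=37≡11 → L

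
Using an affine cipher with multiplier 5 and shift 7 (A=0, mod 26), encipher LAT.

KHY

L(11): 5·11+7=62≡10 → K
A(0): 5·0+7=7 → H
T(19): 5·19+7=102≡24 → Y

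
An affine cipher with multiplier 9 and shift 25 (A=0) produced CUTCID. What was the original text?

JLIJBM

The inverse of 9 mod 26 is 3, since 9·3=27≡1. Apply D(y)=3·(y−25) mod 26:
C(2): 3·(2−25)=-69≡9 → J
U(20): 3·(20−25)=-15≡11 → L
T(19): 3·(19−25)=-18≡8 → I
C(2): 3·(2−25)=-69≡9 → J
I(8): 3·(8−25)=-51≡1 → B
D(3): 3·(3−25)=-66≡12 → M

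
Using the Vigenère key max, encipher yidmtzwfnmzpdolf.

Repeat the key across the message: maxmaxmaxmaxmaxm
y(24)+m(12): 36≡10 → k
i(8)+a(0): 8 → i
d(3)+x(23): 26≡0 → a
m(12)+m(12): 24 → y
t(19)+a(0): 19 → t
z(25)+x(23): 48≡22 → w
w(22)+m(12): 34≡8 → i
f(5)+a(0): 5 → f
n(13)+x(23): 36≡10 → k
m(12)+m(12): 24 → y
z(25)+a(0): 25 → z
p(15)+x(23): 38≡12 → m
d(3)+m(12): 15 → p
o(14)+a(0): 14 → o
l(11)+x(23): 34≡8 → i
f(5)+m(12): 17 → r

kiaytwifkyzmpoir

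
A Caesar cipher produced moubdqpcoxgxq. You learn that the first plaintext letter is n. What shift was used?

From the crib: m(12)−n(13)=-1≡25, so the shift is 25.

25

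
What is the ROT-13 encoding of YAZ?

LNM

Y(24): 24+13=37≡11 → L
A(0): 0+13=13 → N
Z(25): 25+13=38≡12 → M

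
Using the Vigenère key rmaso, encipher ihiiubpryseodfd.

ztiaisbrqgvadxr

Repeat the key across the message: rmasormasormaso
i(8)+r(17): 25 → z
h(7)+m(12): 19 → t
i(8)+a(0): 8 → i
i(8)+s(18): 26≡0 → a
u(20)+o(14): 34≡8 → i
b(1)+r(17): 18 → s
p(15)+m(12): 27≡1 → b
r(17)+a(0): 17 → r
y(24)+s(18): 42≡16 → q
s(18)+o(14): 32≡6 → g
e(4)+r(17): 21 → v
o(14)+m(12): 26≡0 → a
d(3)+a(0): 3 → d
f(5)+s(18): 23 → x
d(3)+o(14): 17 → r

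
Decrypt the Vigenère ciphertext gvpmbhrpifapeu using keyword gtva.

acumvowpcmfpyb

Repeat the key across the ciphertext: gtvagtvagtvagt
g(6)−g(6): 0 → a
v(21)−t(19): 2 → c
p(15)−v(21): -6≡20 → u
m(12)−a(0): 12 → m
b(1)−g(6): -5≡21 → v
h(7)−t(19): -12≡14 → o
r(17)−v(21): -4≡22 → w
p(15)−a(0): 15 → p
i(8)−g(6): 2 → c
f(5)−t(19): -14≡12 → m
a(0)−v(21): -21≡5 → f
p(15)−a(0): 15 → p
e(4)−g(6): -2≡24 → y
u(20)−t(19): 1 → b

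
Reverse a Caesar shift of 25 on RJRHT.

R(17): 17−25=-8≡18 → S
J(9): 9−25=-16≡10 → K
R(17): 17−25=-8≡18 → S
H(7): 7−25=-18≡8 → I
T(19): 19−25=-6≡20 → U

SKSIU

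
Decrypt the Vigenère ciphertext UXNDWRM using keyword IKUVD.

Repeat the key across the ciphertext: IKUVDIK
U(20)−I(8): 12 → M
X(23)−K(10): 13 → N
N(13)−U(20): -7≡19 → T
D(3)−V(21): -18≡8 → I
W(22)−D(3): 19 → T
R(17)−I(8): 9 → J
M(12)−K(10): 2 → C

MNTITJC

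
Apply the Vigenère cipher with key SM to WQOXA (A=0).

OCGJS

Repeat the key across the message: SMSMS
W(22)+S(18): 40≡14 → O
Q(16)+M(12): 28≡2 → C
O(14)+S(18): 32≡6 → G
X(23)+M(12): 35≡9 → J
A(0)+S(18): 18 → S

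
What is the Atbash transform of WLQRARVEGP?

W(22) → D(3)
L(11) → O(14)
Q(16) → J(9)
R(17) → I(8)
A(0) → Z(25)
R(17) → I(8)
V(21) → E(4)
E(4) → V(21)
G(6) → T(19)
P(15) → K(10)

DOJIZIEVTK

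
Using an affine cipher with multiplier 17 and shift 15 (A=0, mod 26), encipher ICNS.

I(8): 17·8+15=151≡21 → V
C(2): 17·2+15=49≡23 → X
N(13): 17·13+15=236≡2 → C
S(18): 17·18+15=321≡9 → J

VXCJ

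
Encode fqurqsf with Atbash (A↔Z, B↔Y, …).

f(5) → u(20)
q(16) → j(9)
u(20) → f(5)
r(17) → i(8)
q(16) → j(9)
s(18) → h(7)
f(5) → u(20)

ujfijhu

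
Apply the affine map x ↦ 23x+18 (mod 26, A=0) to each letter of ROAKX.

TCSOB

R(17): 23·17+18=409≡19 → T
O(14): 23·14+18=340≡2 → C
A(0): 23·0+18=18 → S
K(10): 23·10+18=248≡14 → O
X(23): 23·23+18=547≡1 → B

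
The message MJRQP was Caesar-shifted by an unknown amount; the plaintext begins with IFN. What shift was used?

4

From the crib: M(12)−I(8)=4, so the shift is 4.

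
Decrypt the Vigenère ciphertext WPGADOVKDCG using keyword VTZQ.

BWHKIVWUIJH

Repeat the key across the ciphertext: VTZQVTZQVTZ
W(22)−V(21): 1 → B
P(15)−T(19): -4≡22 → W
G(6)−Z(25): -19≡7 → H
A(0)−Q(16): -16≡10 → K
D(3)−V(21): -18≡8 → I
O(14)−T(19): -5≡21 → V
V(21)−Z(25): -4≡22 → W
K(10)−Q(16): -6≡20 → U
D(3)−V(21): -18≡8 → I
C(2)−T(19): -17≡9 → J
G(6)−Z(25): -19≡7 → H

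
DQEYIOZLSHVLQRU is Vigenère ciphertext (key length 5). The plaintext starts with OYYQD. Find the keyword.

PSGIF

Subtract each crib letter from the matching ciphertext letter (mod 26):
D(3)−O(14)=-11≡15 → P
Q(16)−Y(24)=-8≡18 → S
E(4)−Y(24)=-20≡6 → G
Y(24)−Q(16)=8 → I
I(8)−D(3)=5 → F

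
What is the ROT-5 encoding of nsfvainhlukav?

n(13): 13+5=18 → s
s(18): 18+5=23 → x
f(5): 5+5=10 → k
v(21): 21+5=26≡0 → a
a(0): 0+5=5 → f
i(8): 8+5=13 → n
n(13): 13+5=18 → s
h(7): 7+5=12 → m
l(11): 11+5=16 → q
u(20): 20+5=25 → z
k(10): 10+5=15 → p
a(0): 0+5=5 → f
v(21): 21+5=26≡0 → a

sxkafnsmqzpfa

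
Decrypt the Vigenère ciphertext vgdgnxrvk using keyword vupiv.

Repeat the key across the ciphertext: vupivvupi
v(21)−v(21): 0 → a
g(6)−u(20): -14≡12 → m
d(3)−p(15): -12≡14 → o
g(6)−i(8): -2≡24 → y
n(13)−v(21): -8≡18 → s
x(23)−v(21): 2 → c
r(17)−u(20): -3≡23 → x
v(21)−p(15): 6 → g
k(10)−i(8): 2 → c

amoyscxgc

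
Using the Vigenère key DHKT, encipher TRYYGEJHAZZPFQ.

Repeat the key across the message: DHKTDHKTDHKTDH
T(19)+D(3): 22 → W
R(17)+H(7): 24 → Y
Y(24)+K(10): 34≡8 → I
Y(24)+T(19): 43≡17 → R
G(6)+D(3): 9 → J
E(4)+H(7): 11 → L
J(9)+K(10): 19 → T
H(7)+T(19): 26≡0 → A
A(0)+D(3): 3 → D
Z(25)+H(7): 32≡6 → G
Z(25)+K(10): 35≡9 → J
P(15)+T(19): 34≡8 → I
F(5)+D(3): 8 → I
Q(16)+H(7): 23 → X

WYIRJLTADGJIIX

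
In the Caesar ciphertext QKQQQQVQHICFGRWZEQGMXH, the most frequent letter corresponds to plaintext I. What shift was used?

8

The most frequent ciphertext letter is Q (appears 7 times).
Q is position 16; I is position 8.
Shift = 8.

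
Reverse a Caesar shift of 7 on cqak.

c(2): 2−7=-5≡21 → v
q(16): 16−7=9 → j
a(0): 0−7=-7≡19 → t
k(10): 10−7=3 → d

vjtd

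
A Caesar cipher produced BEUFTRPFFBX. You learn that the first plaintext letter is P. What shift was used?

12

From the crib: B(1)−P(15)=-14≡12, so the shift is 12.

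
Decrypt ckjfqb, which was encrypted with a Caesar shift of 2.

aihdoz

c(2): 2−2=0 → a
k(10): 10−2=8 → i
j(9): 9−2=7 → h
f(5): 5−2=3 → d
q(16): 16−2=14 → o
b(1): 1−2=-1≡25 → z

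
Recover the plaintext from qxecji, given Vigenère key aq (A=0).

qhemjs

Repeat the key across the ciphertext: aqaqaq
q(16)−a(0): 16 → q
x(23)−q(16): 7 → h
e(4)−a(0): 4 → e
c(2)−q(16): -14≡12 → m
j(9)−a(0): 9 → j
i(8)−q(16): -8≡18 → s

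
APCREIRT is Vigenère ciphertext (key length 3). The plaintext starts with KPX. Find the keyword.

QAF

Subtract each crib letter from the matching ciphertext letter (mod 26):
A(0)−K(10)=-10≡16 → Q
P(15)−P(15)=0 → A
C(2)−X(23)=-21≡5 → F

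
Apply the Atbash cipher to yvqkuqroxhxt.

bejpfjilcscg

y(24) → b(1)
v(21) → e(4)
q(16) → j(9)
k(10) → p(15)
u(20) → f(5)
q(16) → j(9)
r(17) → i(8)
o(14) → l(11)
x(23) → c(2)
h(7) → s(18)
x(23) → c(2)
t(19) → g(6)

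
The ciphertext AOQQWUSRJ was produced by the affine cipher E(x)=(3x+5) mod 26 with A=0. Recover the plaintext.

The inverse of 3 mod 26 is 9, since 3·9=27≡1. Apply D(y)=9·(y−5) mod 26:
A(0): 9·(0−5)=-45≡7 → H
O(14): 9·(14−5)=81≡3 → D
Q(16): 9·(16−5)=99≡21 → V
Q(16): 9·(16−5)=99≡21 → V
W(22): 9·(22−5)=153≡23 → X
U(20): 9·(20−5)=135≡5 → F
S(18): 9·(18−5)=117≡13 → N
R(17): 9·(17−5)=108≡4 → E
J(9): 9·(9−5)=36≡10 → K

HDVVXFNEK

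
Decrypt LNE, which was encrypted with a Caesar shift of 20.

L(11): 11−20=-9≡17 → R
N(13): 13−20=-7≡19 → T
E(4): 4−20=-16≡10 → K

RTK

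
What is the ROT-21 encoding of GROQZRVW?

BMJLUMQR

G(6): 6+21=27≡1 → B
R(17): 17+21=38≡12 → M
O(14): 14+21=35≡9 → J
Q(16): 16+21=37≡11 → L
Z(25): 25+21=46≡20 → U
R(17): 17+21=38≡12 → M
V(21): 21+21=42≡16 → Q
W(22): 22+21=43≡17 → R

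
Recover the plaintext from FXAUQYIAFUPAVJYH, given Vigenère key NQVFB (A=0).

SHFPPLSFATCKAEXU

Repeat the key across the ciphertext: NQVFBNQVFBNQVFBN
F(5)−N(13): -8≡18 → S
X(23)−Q(16): 7 → H
A(0)−V(21): -21≡5 → F
U(20)−F(5): 15 → P
Q(16)−B(1): 15 → P
Y(24)−N(13): 11 → L
I(8)−Q(16): -8≡18 → S
A(0)−V(21): -21≡5 → F
F(5)−F(5): 0 → A
U(20)−B(1): 19 → T
P(15)−N(13): 2 → C
A(0)−Q(16): -16≡10 → K
V(21)−V(21): 0 → A
J(9)−F(5): 4 → E
Y(24)−B(1): 23 → X
H(7)−N(13): -6≡20 → U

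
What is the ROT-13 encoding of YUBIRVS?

LHOVEIF

Y(24): 24+13=37≡11 → L
U(20): 20+13=33≡7 → H
B(1): 1+13=14 → O
I(8): 8+13=21 → V
R(17): 17+13=30≡4 → E
V(21): 21+13=34≡8 → I
S(18): 18+13=31≡5 → F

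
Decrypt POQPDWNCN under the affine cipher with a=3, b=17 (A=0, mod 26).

The inverse of 3 mod 26 is 9, since 3·9=27≡1. Apply D(y)=9·(y−17) mod 26:
P(15): 9·(15−17)=-18≡8 → I
O(14): 9·(14−17)=-27≡25 → Z
Q(16): 9·(16−17)=-9≡17 → R
P(15): 9·(15−17)=-18≡8 → I
D(3): 9·(3−17)=-126≡4 → E
W(22): 9·(22−17)=45≡19 → T
N(13): 9·(13−17)=-36≡16 → Q
C(2): 9·(2−17)=-135≡21 → V
N(13): 9·(13−17)=-36≡16 → Q

IZRIETQVQ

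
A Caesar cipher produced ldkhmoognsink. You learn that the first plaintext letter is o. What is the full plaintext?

ognkprrjqvlqn

From the crib: l(11)−o(14)=-3≡23, so the shift is 23.
Subtract 23 from each ciphertext letter:
l(11): 11−23=-12≡14 → o
d(3): 3−23=-20≡6 → g
k(10): 10−23=-13≡13 → n
h(7): 7−23=-16≡10 → k
m(12): 12−23=-11≡15 → p
o(14): 14−23=-9≡17 → r
o(14): 14−23=-9≡17 → r
g(6): 6−23=-17≡9 → j
n(13): 13−23=-10≡16 → q
s(18): 18−23=-5≡21 → v
i(8): 8−23=-15≡11 → l
n(13): 13−23=-10≡16 → q
k(10): 10−23=-13≡13 → n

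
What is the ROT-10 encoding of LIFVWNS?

VSPFGXC

L(11): 11+10=21 → V
I(8): 8+10=18 → S
F(5): 5+10=15 → P
V(21): 21+10=31≡5 → F
W(22): 22+10=32≡6 → G
N(13): 13+10=23 → X
S(18): 18+10=28≡2 → C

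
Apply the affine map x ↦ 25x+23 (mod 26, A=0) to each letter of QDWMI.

HUBLP

Q(16): 25·16+23=423≡7 → H
D(3): 25·3+23=98≡20 → U
W(22): 25·22+23=573≡1 → B
M(12): 25·12+23=323≡11 → L
I(8): 25·8+23=223≡15 → P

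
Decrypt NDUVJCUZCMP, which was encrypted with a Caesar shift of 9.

N(13): 13−9=4 → E
D(3): 3−9=-6≡20 → U
U(20): 20−9=11 → L
V(21): 21−9=12 → M
J(9): 9−9=0 → A
C(2): 2−9=-7≡19 → T
U(20): 20−9=11 → L
Z(25): 25−9=16 → Q
C(2): 2−9=-7≡19 → T
M(12): 12−9=3 → D
P(15): 15−9=6 → G

EULMATLQTDG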